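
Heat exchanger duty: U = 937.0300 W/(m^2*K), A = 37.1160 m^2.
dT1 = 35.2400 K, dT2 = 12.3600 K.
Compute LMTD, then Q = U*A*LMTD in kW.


LMTD = 21.8380 K
Q = 937.0300 * 37.1160 * 21.8380 = 759498.5705 W = 759.4986 kW

759.4986 kW


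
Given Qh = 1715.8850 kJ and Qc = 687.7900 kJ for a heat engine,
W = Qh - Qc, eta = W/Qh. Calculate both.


W = 1715.8850 - 687.7900 = 1028.0950 kJ
eta = 1028.0950 / 1715.8850 = 0.5992 = 59.9163%

W = 1028.0950 kJ, eta = 59.9163%


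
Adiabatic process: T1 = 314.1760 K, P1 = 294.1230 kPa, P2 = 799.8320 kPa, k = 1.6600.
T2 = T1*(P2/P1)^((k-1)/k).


(k-1)/k = 0.3976
(P2/P1)^exp = 1.4885
T2 = 314.1760 * 1.4885 = 467.6425 K

467.6425 K


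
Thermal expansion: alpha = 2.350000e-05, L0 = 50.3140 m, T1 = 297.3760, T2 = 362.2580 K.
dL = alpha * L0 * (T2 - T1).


dT = 64.8820 K
dL = 2.350000e-05 * 50.3140 * 64.8820 = 0.076715 m
L_final = 50.390715 m

dL = 0.076715 m


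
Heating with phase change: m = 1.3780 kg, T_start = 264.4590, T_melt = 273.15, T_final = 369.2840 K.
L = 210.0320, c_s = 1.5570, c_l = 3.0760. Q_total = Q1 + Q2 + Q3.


Q1 (sensible, solid) = 1.3780 * 1.5570 * 8.6910 = 18.6469 kJ
Q2 (latent) = 1.3780 * 210.0320 = 289.4241 kJ
Q3 (sensible, liquid) = 1.3780 * 3.0760 * 96.1340 = 407.4859 kJ
Q_total = 715.5569 kJ

715.5569 kJ


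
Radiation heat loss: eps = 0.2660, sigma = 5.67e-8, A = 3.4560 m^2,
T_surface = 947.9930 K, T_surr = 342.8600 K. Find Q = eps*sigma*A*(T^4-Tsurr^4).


T^4 = 8.0765e+11
Tsurr^4 = 1.3819e+10
Q = 0.2660 * 5.67e-8 * 3.4560 * 7.9383e+11 = 41377.4692 W

41377.4692 W


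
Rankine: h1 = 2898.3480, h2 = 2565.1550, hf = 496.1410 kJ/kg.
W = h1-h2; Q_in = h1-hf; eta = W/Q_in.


W = 333.1930 kJ/kg
Q_in = 2402.2070 kJ/kg
eta = 0.1387 = 13.8703%

eta = 13.8703%


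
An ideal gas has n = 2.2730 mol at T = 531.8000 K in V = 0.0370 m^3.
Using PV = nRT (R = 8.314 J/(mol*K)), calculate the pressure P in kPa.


P = nRT/V = 2.2730 * 8.314 * 531.8000 / 0.0370
= 10049.8086 / 0.0370 = 271616.4476 Pa = 271.6164 kPa

271.6164 kPa


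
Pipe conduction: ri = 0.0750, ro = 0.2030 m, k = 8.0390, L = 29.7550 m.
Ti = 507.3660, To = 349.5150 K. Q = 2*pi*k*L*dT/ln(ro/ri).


dT = 157.8510 K
ln(ro/ri) = 0.9957
Q = 2*pi*8.0390*29.7550*157.8510 / 0.9957 = 238260.9613 W

238260.9613 W


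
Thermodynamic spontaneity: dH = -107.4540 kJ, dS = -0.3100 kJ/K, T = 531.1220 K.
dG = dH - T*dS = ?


T*dS = 531.1220 * -0.3100 = -164.6478 kJ
dG = -107.4540 + 164.6478 = 57.1938 kJ (non-spontaneous)

dG = 57.1938 kJ, non-spontaneous


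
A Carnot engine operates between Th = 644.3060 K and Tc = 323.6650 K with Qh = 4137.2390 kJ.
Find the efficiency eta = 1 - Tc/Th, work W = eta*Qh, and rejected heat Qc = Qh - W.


eta = 1 - 323.6650/644.3060 = 0.4977
W = 0.4977 * 4137.2390 = 2058.9106 kJ
Qc = 4137.2390 - 2058.9106 = 2078.3284 kJ

eta = 49.7653%, W = 2058.9106 kJ, Qc = 2078.3284 kJ


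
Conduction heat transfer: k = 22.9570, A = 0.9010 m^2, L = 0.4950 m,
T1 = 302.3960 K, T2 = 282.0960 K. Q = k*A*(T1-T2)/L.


dT = 20.3000 K
Q = 22.9570 * 0.9010 * 20.3000 / 0.4950 = 848.2635 W

848.2635 W


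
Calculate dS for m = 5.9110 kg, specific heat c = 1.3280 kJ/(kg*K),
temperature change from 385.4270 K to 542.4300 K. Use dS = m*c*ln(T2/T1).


T2/T1 = 1.4073
ln(T2/T1) = 0.3417
dS = 5.9110 * 1.3280 * 0.3417 = 2.6823 kJ/K

2.6823 kJ/K


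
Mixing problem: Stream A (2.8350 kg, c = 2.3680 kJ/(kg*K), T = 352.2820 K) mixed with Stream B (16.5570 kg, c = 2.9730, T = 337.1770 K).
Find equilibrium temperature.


num = 18962.1552
den = 55.9372
Tf = 338.9898 K

338.9898 K


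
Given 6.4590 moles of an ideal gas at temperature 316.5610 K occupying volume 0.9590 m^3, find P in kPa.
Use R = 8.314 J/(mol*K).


P = nRT/V = 6.4590 * 8.314 * 316.5610 / 0.9590
= 16999.3656 / 0.9590 = 17726.1372 Pa = 17.7261 kPa

17.7261 kPa


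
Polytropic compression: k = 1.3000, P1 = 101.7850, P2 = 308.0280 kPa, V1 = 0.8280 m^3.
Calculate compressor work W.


(k-1)/k = 0.2308
(P2/P1)^exp = 1.2912
W = 4.3333 * 101.7850 * 0.8280 * (1.2912 - 1) = 106.3312 kJ

106.3312 kJ


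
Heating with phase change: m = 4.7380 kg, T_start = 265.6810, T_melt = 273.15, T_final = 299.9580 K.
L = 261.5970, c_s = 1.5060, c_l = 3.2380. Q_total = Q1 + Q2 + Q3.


Q1 (sensible, solid) = 4.7380 * 1.5060 * 7.4690 = 53.2945 kJ
Q2 (latent) = 4.7380 * 261.5970 = 1239.4466 kJ
Q3 (sensible, liquid) = 4.7380 * 3.2380 * 26.8080 = 411.2788 kJ
Q_total = 1704.0199 kJ

1704.0199 kJ


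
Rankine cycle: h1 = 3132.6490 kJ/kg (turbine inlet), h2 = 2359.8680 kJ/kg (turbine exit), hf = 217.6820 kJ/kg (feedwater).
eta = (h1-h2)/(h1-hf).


W = 772.7810 kJ/kg
Q_in = 2914.9670 kJ/kg
eta = 0.2651 = 26.5108%

eta = 26.5108%


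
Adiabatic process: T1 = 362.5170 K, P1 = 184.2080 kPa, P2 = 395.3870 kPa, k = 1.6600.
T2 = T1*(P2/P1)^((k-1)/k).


(k-1)/k = 0.3976
(P2/P1)^exp = 1.3548
T2 = 362.5170 * 1.3548 = 491.1505 K

491.1505 K


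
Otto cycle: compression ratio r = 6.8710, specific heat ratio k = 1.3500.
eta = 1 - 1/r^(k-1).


r^(k-1) = 1.9632
eta = 1 - 1/1.9632 = 0.4906 = 49.0619%

49.0619%


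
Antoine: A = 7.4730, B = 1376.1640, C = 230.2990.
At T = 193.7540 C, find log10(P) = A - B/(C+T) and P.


C+T = 424.0530
B/(C+T) = 3.2453
log10(P) = 7.4730 - 3.2453 = 4.2277
P = 10^4.2277 = 16894.1306 mmHg

16894.1306 mmHg


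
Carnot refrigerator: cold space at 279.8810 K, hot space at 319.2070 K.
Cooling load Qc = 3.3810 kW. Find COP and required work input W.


COP = 279.8810 / 39.3260 = 7.1169
W = 3.3810 / 7.1169 = 0.4751 kW

COP = 7.1169, W = 0.4751 kW


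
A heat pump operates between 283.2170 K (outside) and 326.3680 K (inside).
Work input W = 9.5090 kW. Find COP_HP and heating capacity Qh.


COP = 326.3680 / 43.1510 = 7.5634
Qh = 7.5634 * 9.5090 = 71.9203 kW

COP = 7.5634, Qh = 71.9203 kW


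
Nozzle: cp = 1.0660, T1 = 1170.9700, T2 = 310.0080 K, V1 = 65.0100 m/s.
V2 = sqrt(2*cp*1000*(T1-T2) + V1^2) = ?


dT = 860.9620 K
2*cp*1000*dT = 1835570.9840
V1^2 = 4226.3001
V2 = sqrt(1839797.2841) = 1356.3913 m/s

1356.3913 m/s


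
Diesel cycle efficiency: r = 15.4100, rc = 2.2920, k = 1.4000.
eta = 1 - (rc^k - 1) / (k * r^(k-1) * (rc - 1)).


r^(k-1) = 2.9862
rc^k = 3.1937
eta = 0.5939 = 59.3861%

59.3861%


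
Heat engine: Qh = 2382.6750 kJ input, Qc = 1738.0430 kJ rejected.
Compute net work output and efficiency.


W = 2382.6750 - 1738.0430 = 644.6320 kJ
eta = 644.6320 / 2382.6750 = 0.2705 = 27.0550%

W = 644.6320 kJ, eta = 27.0550%


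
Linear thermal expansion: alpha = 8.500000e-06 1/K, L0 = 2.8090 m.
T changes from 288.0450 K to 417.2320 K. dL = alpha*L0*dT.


dT = 129.1870 K
dL = 8.500000e-06 * 2.8090 * 129.1870 = 0.003085 m
L_final = 2.812085 m

dL = 0.003085 m


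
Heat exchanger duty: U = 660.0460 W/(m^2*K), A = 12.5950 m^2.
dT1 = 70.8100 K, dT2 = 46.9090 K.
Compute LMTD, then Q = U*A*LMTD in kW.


LMTD = 58.0416 K
Q = 660.0460 * 12.5950 * 58.0416 = 482516.2403 W = 482.5162 kW

482.5162 kW


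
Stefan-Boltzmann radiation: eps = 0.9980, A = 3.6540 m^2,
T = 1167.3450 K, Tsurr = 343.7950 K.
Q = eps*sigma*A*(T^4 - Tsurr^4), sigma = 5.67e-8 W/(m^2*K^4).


T^4 = 1.8569e+12
Tsurr^4 = 1.3970e+10
Q = 0.9980 * 5.67e-8 * 3.6540 * 1.8430e+12 = 381065.3201 W

381065.3201 W


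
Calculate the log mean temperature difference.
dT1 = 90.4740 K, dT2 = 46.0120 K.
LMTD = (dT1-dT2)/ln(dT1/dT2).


dT1/dT2 = 1.9663
ln(dT1/dT2) = 0.6762
LMTD = 44.4620 / 0.6762 = 65.7566 K

65.7566 K


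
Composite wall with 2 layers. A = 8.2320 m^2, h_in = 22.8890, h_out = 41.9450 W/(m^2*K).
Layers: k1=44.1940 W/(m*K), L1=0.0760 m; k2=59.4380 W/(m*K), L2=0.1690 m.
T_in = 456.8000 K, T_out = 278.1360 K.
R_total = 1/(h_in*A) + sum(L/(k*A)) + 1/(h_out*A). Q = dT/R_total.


R_conv_in = 1/(22.8890*8.2320) = 0.0053
R_1 = 0.0760/(44.1940*8.2320) = 0.0002
R_2 = 0.1690/(59.4380*8.2320) = 0.0003
R_conv_out = 1/(41.9450*8.2320) = 0.0029
R_total = 0.0088 K/W
Q = 178.6640 / 0.0088 = 20400.9444 W

R_total = 0.0088 K/W, Q = 20400.9444 W


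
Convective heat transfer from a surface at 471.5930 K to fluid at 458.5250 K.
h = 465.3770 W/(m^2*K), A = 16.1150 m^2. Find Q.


dT = 13.0680 K
Q = 465.3770 * 16.1150 * 13.0680 = 98004.1240 W

98004.1240 W


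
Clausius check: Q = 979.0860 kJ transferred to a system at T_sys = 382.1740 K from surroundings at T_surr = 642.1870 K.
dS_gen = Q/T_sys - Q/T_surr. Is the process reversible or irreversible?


dS_sys = 979.0860/382.1740 = 2.5619 kJ/K
dS_surr = -979.0860/642.1870 = -1.5246 kJ/K
dS_gen = 2.5619 - 1.5246 = 1.0373 kJ/K (irreversible)

dS_gen = 1.0373 kJ/K, irreversible


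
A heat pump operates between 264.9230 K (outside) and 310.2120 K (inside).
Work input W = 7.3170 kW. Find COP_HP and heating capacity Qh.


COP = 310.2120 / 45.2890 = 6.8496
Qh = 6.8496 * 7.3170 = 50.1186 kW

COP = 6.8496, Qh = 50.1186 kW


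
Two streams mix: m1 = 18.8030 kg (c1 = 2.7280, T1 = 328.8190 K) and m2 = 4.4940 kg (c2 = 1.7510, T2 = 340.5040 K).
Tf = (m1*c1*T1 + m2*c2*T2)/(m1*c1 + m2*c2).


num = 19546.0577
den = 59.1636
Tf = 330.3732 K

330.3732 K


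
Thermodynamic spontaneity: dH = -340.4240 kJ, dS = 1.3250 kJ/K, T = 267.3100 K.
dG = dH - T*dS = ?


T*dS = 267.3100 * 1.3250 = 354.1857 kJ
dG = -340.4240 - 354.1857 = -694.6097 kJ (spontaneous)

dG = -694.6097 kJ, spontaneous


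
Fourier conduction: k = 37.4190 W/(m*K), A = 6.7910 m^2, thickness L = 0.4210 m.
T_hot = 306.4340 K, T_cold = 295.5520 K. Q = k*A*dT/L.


dT = 10.8820 K
Q = 37.4190 * 6.7910 * 10.8820 / 0.4210 = 6568.2932 W

6568.2932 W


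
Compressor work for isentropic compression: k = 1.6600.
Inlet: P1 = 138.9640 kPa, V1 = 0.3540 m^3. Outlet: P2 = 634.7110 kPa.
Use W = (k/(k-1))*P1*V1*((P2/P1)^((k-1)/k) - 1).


(k-1)/k = 0.3976
(P2/P1)^exp = 1.8293
W = 2.5152 * 138.9640 * 0.3540 * (1.8293 - 1) = 102.6054 kJ

102.6054 kJ


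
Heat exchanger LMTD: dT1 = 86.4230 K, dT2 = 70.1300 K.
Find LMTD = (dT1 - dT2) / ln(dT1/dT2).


dT1/dT2 = 1.2323
ln(dT1/dT2) = 0.2089
LMTD = 16.2930 / 0.2089 = 77.9931 K

77.9931 K


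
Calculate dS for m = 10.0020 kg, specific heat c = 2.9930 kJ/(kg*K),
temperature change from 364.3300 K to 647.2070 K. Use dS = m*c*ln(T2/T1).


T2/T1 = 1.7764
ln(T2/T1) = 0.5746
dS = 10.0020 * 2.9930 * 0.5746 = 17.2014 kJ/K

17.2014 kJ/K


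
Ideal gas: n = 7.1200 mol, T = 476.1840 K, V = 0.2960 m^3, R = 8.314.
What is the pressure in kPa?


P = nRT/V = 7.1200 * 8.314 * 476.1840 / 0.2960
= 28188.0357 / 0.2960 = 95229.8503 Pa = 95.2299 kPa

95.2299 kPa


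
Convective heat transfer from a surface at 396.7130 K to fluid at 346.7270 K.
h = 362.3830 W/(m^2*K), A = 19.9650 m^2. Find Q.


dT = 49.9860 K
Q = 362.3830 * 19.9650 * 49.9860 = 361647.5401 W

361647.5401 W


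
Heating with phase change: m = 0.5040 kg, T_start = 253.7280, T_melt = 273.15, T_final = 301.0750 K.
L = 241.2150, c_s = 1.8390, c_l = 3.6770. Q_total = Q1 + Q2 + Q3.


Q1 (sensible, solid) = 0.5040 * 1.8390 * 19.4220 = 18.0014 kJ
Q2 (latent) = 0.5040 * 241.2150 = 121.5724 kJ
Q3 (sensible, liquid) = 0.5040 * 3.6770 * 27.9250 = 51.7508 kJ
Q_total = 191.3246 kJ

191.3246 kJ


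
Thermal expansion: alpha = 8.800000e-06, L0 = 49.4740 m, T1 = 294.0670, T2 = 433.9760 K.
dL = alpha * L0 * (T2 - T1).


dT = 139.9090 K
dL = 8.800000e-06 * 49.4740 * 139.9090 = 0.060912 m
L_final = 49.534912 m

dL = 0.060912 m


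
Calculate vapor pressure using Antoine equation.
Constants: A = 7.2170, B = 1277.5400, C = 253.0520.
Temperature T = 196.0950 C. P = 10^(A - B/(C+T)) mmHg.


C+T = 449.1470
B/(C+T) = 2.8444
log10(P) = 7.2170 - 2.8444 = 4.3726
P = 10^4.3726 = 23584.7112 mmHg

23584.7112 mmHg


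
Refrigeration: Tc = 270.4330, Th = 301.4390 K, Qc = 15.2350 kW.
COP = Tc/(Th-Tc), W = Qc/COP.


COP = 270.4330 / 31.0060 = 8.7220
W = 15.2350 / 8.7220 = 1.7467 kW

COP = 8.7220, W = 1.7467 kW


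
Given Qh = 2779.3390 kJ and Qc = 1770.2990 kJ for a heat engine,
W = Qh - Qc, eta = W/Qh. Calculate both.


W = 2779.3390 - 1770.2990 = 1009.0400 kJ
eta = 1009.0400 / 2779.3390 = 0.3631 = 36.3050%

W = 1009.0400 kJ, eta = 36.3050%


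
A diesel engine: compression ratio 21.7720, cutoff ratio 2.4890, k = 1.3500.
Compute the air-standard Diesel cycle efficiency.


r^(k-1) = 2.9394
rc^k = 3.4248
eta = 0.5896 = 58.9625%

58.9625%


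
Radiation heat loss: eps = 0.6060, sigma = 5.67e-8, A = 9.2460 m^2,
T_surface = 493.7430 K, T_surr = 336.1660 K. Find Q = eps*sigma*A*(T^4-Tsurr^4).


T^4 = 5.9430e+10
Tsurr^4 = 1.2771e+10
Q = 0.6060 * 5.67e-8 * 9.2460 * 4.6659e+10 = 14823.3110 W

14823.3110 W


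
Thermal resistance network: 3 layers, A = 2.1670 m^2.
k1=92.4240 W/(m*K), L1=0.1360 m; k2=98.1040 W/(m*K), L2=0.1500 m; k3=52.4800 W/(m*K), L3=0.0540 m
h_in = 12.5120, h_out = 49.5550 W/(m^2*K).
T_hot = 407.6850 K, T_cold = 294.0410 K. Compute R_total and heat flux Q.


R_conv_in = 1/(12.5120*2.1670) = 0.0369
R_1 = 0.1360/(92.4240*2.1670) = 0.0007
R_2 = 0.1500/(98.1040*2.1670) = 0.0007
R_3 = 0.0540/(52.4800*2.1670) = 0.0005
R_conv_out = 1/(49.5550*2.1670) = 0.0093
R_total = 0.0481 K/W
Q = 113.6440 / 0.0481 = 2364.9390 W

R_total = 0.0481 K/W, Q = 2364.9390 W


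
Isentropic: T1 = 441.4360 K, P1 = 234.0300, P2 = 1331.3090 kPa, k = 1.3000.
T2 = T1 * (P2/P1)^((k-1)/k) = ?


(k-1)/k = 0.2308
(P2/P1)^exp = 1.4936
T2 = 441.4360 * 1.4936 = 659.3260 K

659.3260 K


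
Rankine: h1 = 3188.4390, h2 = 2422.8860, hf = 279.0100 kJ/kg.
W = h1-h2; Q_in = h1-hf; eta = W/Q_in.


W = 765.5530 kJ/kg
Q_in = 2909.4290 kJ/kg
eta = 0.2631 = 26.3128%

eta = 26.3128%


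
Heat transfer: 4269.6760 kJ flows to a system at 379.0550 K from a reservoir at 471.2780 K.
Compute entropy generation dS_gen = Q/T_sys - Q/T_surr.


dS_sys = 4269.6760/379.0550 = 11.2640 kJ/K
dS_surr = -4269.6760/471.2780 = -9.0598 kJ/K
dS_gen = 11.2640 - 9.0598 = 2.2042 kJ/K (irreversible)

dS_gen = 2.2042 kJ/K, irreversible


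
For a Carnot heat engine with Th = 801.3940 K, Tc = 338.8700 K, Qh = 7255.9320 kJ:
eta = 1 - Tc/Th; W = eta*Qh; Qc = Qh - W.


eta = 1 - 338.8700/801.3940 = 0.5771
W = 0.5771 * 7255.9320 = 4187.7562 kJ
Qc = 7255.9320 - 4187.7562 = 3068.1758 kJ

eta = 57.7149%, W = 4187.7562 kJ, Qc = 3068.1758 kJ


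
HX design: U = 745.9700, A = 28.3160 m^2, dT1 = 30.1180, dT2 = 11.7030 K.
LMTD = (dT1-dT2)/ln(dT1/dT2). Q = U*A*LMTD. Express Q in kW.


LMTD = 19.4810 K
Q = 745.9700 * 28.3160 * 19.4810 = 411495.9256 W = 411.4959 kW

411.4959 kW


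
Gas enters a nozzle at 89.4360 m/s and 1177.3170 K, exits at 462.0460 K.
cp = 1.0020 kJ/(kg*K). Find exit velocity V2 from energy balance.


dT = 715.2710 K
2*cp*1000*dT = 1433403.0840
V1^2 = 7998.7981
V2 = sqrt(1441401.8821) = 1200.5840 m/s

1200.5840 m/s


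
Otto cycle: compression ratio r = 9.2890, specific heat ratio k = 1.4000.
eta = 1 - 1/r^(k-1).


r^(k-1) = 2.4389
eta = 1 - 1/2.4389 = 0.5900 = 58.9973%

58.9973%


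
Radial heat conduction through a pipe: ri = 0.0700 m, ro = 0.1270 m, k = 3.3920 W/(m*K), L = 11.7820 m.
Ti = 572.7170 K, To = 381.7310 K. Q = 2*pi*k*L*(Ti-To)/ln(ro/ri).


dT = 190.9860 K
ln(ro/ri) = 0.5957
Q = 2*pi*3.3920*11.7820*190.9860 / 0.5957 = 80507.1790 W

80507.1790 W


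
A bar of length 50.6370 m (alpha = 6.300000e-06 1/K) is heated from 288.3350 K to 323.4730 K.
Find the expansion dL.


dT = 35.1380 K
dL = 6.300000e-06 * 50.6370 * 35.1380 = 0.011209 m
L_final = 50.648209 m

dL = 0.011209 m


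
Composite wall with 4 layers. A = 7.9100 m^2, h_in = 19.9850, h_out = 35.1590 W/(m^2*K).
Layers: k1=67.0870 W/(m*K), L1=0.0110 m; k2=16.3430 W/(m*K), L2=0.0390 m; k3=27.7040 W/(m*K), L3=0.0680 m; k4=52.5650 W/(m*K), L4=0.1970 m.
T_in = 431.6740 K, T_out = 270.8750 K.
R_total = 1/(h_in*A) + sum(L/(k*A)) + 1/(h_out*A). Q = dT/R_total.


R_conv_in = 1/(19.9850*7.9100) = 0.0063
R_1 = 0.0110/(67.0870*7.9100) = 2.0729e-05
R_2 = 0.0390/(16.3430*7.9100) = 0.0003
R_3 = 0.0680/(27.7040*7.9100) = 0.0003
R_4 = 0.1970/(52.5650*7.9100) = 0.0005
R_conv_out = 1/(35.1590*7.9100) = 0.0036
R_total = 0.0110 K/W
Q = 160.7990 / 0.0110 = 14580.8358 W

R_total = 0.0110 K/W, Q = 14580.8358 W


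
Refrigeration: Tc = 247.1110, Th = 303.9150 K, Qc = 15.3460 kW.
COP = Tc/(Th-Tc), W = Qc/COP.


COP = 247.1110 / 56.8040 = 4.3502
W = 15.3460 / 4.3502 = 3.5276 kW

COP = 4.3502, W = 3.5276 kW


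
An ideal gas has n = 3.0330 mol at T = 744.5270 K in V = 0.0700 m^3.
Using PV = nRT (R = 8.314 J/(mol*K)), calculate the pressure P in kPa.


P = nRT/V = 3.0330 * 8.314 * 744.5270 / 0.0700
= 18774.2624 / 0.0700 = 268203.7479 Pa = 268.2037 kPa

268.2037 kPa


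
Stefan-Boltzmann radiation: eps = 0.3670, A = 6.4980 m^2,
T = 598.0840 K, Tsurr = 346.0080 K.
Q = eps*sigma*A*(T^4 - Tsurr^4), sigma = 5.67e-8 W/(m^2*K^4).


T^4 = 1.2795e+11
Tsurr^4 = 1.4333e+10
Q = 0.3670 * 5.67e-8 * 6.4980 * 1.1362e+11 = 15363.1659 W

15363.1659 W


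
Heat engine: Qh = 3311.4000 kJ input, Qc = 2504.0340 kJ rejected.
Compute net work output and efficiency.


W = 3311.4000 - 2504.0340 = 807.3660 kJ
eta = 807.3660 / 3311.4000 = 0.2438 = 24.3814%

W = 807.3660 kJ, eta = 24.3814%


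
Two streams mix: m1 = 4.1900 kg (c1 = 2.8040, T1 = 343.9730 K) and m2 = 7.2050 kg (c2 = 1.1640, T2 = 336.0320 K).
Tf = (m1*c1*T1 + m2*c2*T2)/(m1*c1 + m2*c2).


num = 6859.4289
den = 20.1354
Tf = 340.6655 K

340.6655 K


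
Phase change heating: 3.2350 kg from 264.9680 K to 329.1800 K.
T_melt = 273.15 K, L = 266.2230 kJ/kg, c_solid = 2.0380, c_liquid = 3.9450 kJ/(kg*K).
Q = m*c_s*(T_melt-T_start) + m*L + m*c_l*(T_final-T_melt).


Q1 (sensible, solid) = 3.2350 * 2.0380 * 8.1820 = 53.9434 kJ
Q2 (latent) = 3.2350 * 266.2230 = 861.2314 kJ
Q3 (sensible, liquid) = 3.2350 * 3.9450 * 56.0300 = 715.0591 kJ
Q_total = 1630.2338 kJ

1630.2338 kJ


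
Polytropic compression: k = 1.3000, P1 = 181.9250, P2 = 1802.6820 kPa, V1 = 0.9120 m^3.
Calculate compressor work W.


(k-1)/k = 0.2308
(P2/P1)^exp = 1.6977
W = 4.3333 * 181.9250 * 0.9120 * (1.6977 - 1) = 501.5995 kJ

501.5995 kJ


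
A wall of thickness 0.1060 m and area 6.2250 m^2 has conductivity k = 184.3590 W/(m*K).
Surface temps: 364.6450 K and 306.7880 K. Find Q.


dT = 57.8570 K
Q = 184.3590 * 6.2250 * 57.8570 / 0.1060 = 626402.8790 W

626402.8790 W


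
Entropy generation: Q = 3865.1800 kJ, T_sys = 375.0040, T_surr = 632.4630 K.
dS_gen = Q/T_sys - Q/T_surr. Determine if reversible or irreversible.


dS_sys = 3865.1800/375.0040 = 10.3070 kJ/K
dS_surr = -3865.1800/632.4630 = -6.1113 kJ/K
dS_gen = 10.3070 - 6.1113 = 4.1957 kJ/K (irreversible)

dS_gen = 4.1957 kJ/K, irreversible


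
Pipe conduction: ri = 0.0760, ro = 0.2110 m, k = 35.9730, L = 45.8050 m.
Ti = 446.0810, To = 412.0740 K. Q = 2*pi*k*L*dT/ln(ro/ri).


dT = 34.0070 K
ln(ro/ri) = 1.0211
Q = 2*pi*35.9730*45.8050*34.0070 / 1.0211 = 344793.3760 W

344793.3760 W


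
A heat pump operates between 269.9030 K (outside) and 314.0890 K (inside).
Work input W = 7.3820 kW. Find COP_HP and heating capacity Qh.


COP = 314.0890 / 44.1860 = 7.1083
Qh = 7.1083 * 7.3820 = 52.4737 kW

COP = 7.1083, Qh = 52.4737 kW


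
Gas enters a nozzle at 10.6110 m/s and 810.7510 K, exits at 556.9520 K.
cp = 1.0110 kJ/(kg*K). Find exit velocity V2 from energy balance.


dT = 253.7990 K
2*cp*1000*dT = 513181.5780
V1^2 = 112.5933
V2 = sqrt(513294.1713) = 716.4455 m/s

716.4455 m/s


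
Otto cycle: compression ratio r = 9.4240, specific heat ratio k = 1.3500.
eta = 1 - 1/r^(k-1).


r^(k-1) = 2.1927
eta = 1 - 1/2.1927 = 0.5439 = 54.3945%

54.3945%


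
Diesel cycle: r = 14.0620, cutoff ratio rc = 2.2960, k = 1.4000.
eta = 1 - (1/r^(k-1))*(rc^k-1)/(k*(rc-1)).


r^(k-1) = 2.8788
rc^k = 3.2016
eta = 0.5785 = 57.8520%

57.8520%


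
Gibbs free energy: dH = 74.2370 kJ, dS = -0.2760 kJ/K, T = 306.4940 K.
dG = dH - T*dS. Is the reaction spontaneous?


T*dS = 306.4940 * -0.2760 = -84.5923 kJ
dG = 74.2370 + 84.5923 = 158.8293 kJ (non-spontaneous)

dG = 158.8293 kJ, non-spontaneous


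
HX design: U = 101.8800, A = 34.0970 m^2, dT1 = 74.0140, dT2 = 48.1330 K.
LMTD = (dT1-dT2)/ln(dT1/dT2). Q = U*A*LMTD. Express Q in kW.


LMTD = 60.1483 K
Q = 101.8800 * 34.0970 * 60.1483 = 208943.4149 W = 208.9434 kW

208.9434 kW


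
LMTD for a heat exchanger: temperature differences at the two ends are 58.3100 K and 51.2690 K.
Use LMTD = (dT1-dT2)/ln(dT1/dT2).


dT1/dT2 = 1.1373
ln(dT1/dT2) = 0.1287
LMTD = 7.0410 / 0.1287 = 54.7140 K

54.7140 K


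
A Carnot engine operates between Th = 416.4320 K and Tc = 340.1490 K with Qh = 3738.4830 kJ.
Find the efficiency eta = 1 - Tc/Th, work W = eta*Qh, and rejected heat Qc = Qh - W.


eta = 1 - 340.1490/416.4320 = 0.1832
W = 0.1832 * 3738.4830 = 684.8242 kJ
Qc = 3738.4830 - 684.8242 = 3053.6588 kJ

eta = 18.3182%, W = 684.8242 kJ, Qc = 3053.6588 kJ


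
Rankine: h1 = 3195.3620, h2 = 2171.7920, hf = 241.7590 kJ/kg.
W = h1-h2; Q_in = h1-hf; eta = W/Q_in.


W = 1023.5700 kJ/kg
Q_in = 2953.6030 kJ/kg
eta = 0.3465 = 34.6550%

eta = 34.6550%


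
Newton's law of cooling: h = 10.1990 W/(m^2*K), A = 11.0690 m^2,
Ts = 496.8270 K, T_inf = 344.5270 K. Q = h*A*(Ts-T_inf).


dT = 152.3000 K
Q = 10.1990 * 11.0690 * 152.3000 = 17193.5629 W

17193.5629 W


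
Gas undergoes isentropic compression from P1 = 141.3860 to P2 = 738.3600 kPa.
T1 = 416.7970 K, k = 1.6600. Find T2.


(k-1)/k = 0.3976
(P2/P1)^exp = 1.9294
T2 = 416.7970 * 1.9294 = 804.1545 K

804.1545 K


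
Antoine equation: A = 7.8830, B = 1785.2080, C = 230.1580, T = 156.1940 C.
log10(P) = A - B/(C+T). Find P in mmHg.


C+T = 386.3520
B/(C+T) = 4.6207
log10(P) = 7.8830 - 4.6207 = 3.2623
P = 10^3.2623 = 1829.4582 mmHg

1829.4582 mmHg


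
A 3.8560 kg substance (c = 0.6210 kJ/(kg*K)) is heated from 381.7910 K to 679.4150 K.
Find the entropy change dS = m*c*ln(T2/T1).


T2/T1 = 1.7795
ln(T2/T1) = 0.5764
dS = 3.8560 * 0.6210 * 0.5764 = 1.3801 kJ/K

1.3801 kJ/K


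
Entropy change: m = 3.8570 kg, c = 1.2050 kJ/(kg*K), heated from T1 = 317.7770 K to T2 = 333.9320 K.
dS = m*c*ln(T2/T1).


T2/T1 = 1.0508
ln(T2/T1) = 0.0496
dS = 3.8570 * 1.2050 * 0.0496 = 0.2305 kJ/K

0.2305 kJ/K


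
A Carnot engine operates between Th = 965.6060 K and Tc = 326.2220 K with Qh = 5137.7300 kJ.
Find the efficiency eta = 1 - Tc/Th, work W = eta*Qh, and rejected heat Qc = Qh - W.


eta = 1 - 326.2220/965.6060 = 0.6622
W = 0.6622 * 5137.7300 = 3401.9904 kJ
Qc = 5137.7300 - 3401.9904 = 1735.7396 kJ

eta = 66.2158%, W = 3401.9904 kJ, Qc = 1735.7396 kJ


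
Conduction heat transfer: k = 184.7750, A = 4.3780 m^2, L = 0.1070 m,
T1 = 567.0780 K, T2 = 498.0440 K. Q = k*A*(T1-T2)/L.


dT = 69.0340 K
Q = 184.7750 * 4.3780 * 69.0340 / 0.1070 = 521913.1372 W

521913.1372 W


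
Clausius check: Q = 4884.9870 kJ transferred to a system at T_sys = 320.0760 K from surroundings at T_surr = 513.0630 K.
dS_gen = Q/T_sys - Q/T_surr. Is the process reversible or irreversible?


dS_sys = 4884.9870/320.0760 = 15.2620 kJ/K
dS_surr = -4884.9870/513.0630 = -9.5212 kJ/K
dS_gen = 15.2620 - 9.5212 = 5.7407 kJ/K (irreversible)

dS_gen = 5.7407 kJ/K, irreversible


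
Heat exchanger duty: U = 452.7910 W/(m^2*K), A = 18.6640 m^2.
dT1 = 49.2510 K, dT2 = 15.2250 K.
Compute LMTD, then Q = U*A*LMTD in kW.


LMTD = 28.9832 K
Q = 452.7910 * 18.6640 * 28.9832 = 244933.7852 W = 244.9338 kW

244.9338 kW


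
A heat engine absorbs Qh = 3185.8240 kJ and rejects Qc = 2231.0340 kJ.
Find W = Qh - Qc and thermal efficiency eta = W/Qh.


W = 3185.8240 - 2231.0340 = 954.7900 kJ
eta = 954.7900 / 3185.8240 = 0.2997 = 29.9700%

W = 954.7900 kJ, eta = 29.9700%


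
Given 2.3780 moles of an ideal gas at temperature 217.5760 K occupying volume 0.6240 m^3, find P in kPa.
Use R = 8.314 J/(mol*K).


P = nRT/V = 2.3780 * 8.314 * 217.5760 / 0.6240
= 4301.6281 / 0.6240 = 6893.6347 Pa = 6.8936 kPa

6.8936 kPa


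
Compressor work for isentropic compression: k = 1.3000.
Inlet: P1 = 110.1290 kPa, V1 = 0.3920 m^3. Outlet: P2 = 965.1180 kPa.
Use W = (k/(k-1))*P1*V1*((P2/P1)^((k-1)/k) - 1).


(k-1)/k = 0.2308
(P2/P1)^exp = 1.6502
W = 4.3333 * 110.1290 * 0.3920 * (1.6502 - 1) = 121.6378 kJ

121.6378 kJ


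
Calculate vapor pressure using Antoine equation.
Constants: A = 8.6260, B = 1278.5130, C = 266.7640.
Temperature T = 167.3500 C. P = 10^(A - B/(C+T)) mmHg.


C+T = 434.1140
B/(C+T) = 2.9451
log10(P) = 8.6260 - 2.9451 = 5.6809
P = 10^5.6809 = 479613.1826 mmHg

479613.1826 mmHg


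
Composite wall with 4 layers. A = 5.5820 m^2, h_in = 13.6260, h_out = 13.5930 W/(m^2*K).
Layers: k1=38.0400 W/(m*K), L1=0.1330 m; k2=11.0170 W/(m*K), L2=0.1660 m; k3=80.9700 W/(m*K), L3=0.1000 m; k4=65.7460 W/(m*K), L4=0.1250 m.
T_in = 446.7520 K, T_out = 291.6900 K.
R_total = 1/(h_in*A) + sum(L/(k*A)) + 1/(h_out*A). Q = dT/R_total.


R_conv_in = 1/(13.6260*5.5820) = 0.0131
R_1 = 0.1330/(38.0400*5.5820) = 0.0006
R_2 = 0.1660/(11.0170*5.5820) = 0.0027
R_3 = 0.1000/(80.9700*5.5820) = 0.0002
R_4 = 0.1250/(65.7460*5.5820) = 0.0003
R_conv_out = 1/(13.5930*5.5820) = 0.0132
R_total = 0.0302 K/W
Q = 155.0620 / 0.0302 = 5132.0614 W

R_total = 0.0302 K/W, Q = 5132.0614 W


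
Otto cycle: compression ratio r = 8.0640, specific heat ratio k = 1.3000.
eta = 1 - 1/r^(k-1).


r^(k-1) = 1.8705
eta = 1 - 1/1.8705 = 0.4654 = 46.5393%

46.5393%


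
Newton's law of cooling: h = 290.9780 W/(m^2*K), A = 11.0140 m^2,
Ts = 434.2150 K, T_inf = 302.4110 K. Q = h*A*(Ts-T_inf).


dT = 131.8040 K
Q = 290.9780 * 11.0140 * 131.8040 = 422409.6363 W

422409.6363 W


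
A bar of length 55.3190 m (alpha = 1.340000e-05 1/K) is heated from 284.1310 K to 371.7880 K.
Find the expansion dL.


dT = 87.6570 K
dL = 1.340000e-05 * 55.3190 * 87.6570 = 0.064978 m
L_final = 55.383978 m

dL = 0.064978 m


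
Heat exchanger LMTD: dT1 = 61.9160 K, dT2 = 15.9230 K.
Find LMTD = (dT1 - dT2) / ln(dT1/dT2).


dT1/dT2 = 3.8885
ln(dT1/dT2) = 1.3580
LMTD = 45.9930 / 1.3580 = 33.8678 K

33.8678 K


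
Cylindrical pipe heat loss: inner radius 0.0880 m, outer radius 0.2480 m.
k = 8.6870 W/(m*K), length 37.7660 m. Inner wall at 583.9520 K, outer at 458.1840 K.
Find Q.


dT = 125.7680 K
ln(ro/ri) = 1.0361
Q = 2*pi*8.6870*37.7660*125.7680 / 1.0361 = 250220.3007 W

250220.3007 W


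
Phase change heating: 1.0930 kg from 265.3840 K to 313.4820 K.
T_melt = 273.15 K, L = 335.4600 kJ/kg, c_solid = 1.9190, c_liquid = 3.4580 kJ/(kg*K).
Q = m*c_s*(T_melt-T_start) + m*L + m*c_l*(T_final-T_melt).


Q1 (sensible, solid) = 1.0930 * 1.9190 * 7.7660 = 16.2889 kJ
Q2 (latent) = 1.0930 * 335.4600 = 366.6578 kJ
Q3 (sensible, liquid) = 1.0930 * 3.4580 * 40.3320 = 152.4386 kJ
Q_total = 535.3853 kJ

535.3853 kJ


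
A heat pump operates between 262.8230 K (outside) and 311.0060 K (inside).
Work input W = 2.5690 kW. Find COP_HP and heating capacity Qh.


COP = 311.0060 / 48.1830 = 6.4547
Qh = 6.4547 * 2.5690 = 16.5821 kW

COP = 6.4547, Qh = 16.5821 kW


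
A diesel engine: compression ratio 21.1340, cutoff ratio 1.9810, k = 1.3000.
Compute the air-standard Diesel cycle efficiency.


r^(k-1) = 2.4974
rc^k = 2.4319
eta = 0.5504 = 55.0414%

55.0414%


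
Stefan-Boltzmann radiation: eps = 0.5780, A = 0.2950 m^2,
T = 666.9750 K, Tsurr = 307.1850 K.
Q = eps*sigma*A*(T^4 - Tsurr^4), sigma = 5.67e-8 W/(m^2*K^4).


T^4 = 1.9790e+11
Tsurr^4 = 8.9043e+09
Q = 0.5780 * 5.67e-8 * 0.2950 * 1.8899e+11 = 1827.1613 W

1827.1613 W


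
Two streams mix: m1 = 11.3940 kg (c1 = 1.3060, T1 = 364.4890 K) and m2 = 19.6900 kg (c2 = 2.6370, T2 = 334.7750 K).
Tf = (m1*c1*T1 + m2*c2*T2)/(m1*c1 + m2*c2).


num = 22806.1669
den = 66.8031
Tf = 341.3939 K

341.3939 K


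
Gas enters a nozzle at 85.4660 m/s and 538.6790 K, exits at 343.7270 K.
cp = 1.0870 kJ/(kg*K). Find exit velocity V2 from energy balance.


dT = 194.9520 K
2*cp*1000*dT = 423825.6480
V1^2 = 7304.4372
V2 = sqrt(431130.0852) = 656.6050 m/s

656.6050 m/s


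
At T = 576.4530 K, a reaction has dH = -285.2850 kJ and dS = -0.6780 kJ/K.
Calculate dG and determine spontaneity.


T*dS = 576.4530 * -0.6780 = -390.8351 kJ
dG = -285.2850 + 390.8351 = 105.5501 kJ (non-spontaneous)

dG = 105.5501 kJ, non-spontaneous


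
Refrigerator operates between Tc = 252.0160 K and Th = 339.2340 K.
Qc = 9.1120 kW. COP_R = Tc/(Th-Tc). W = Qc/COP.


COP = 252.0160 / 87.2180 = 2.8895
W = 9.1120 / 2.8895 = 3.1535 kW

COP = 2.8895, W = 3.1535 kW


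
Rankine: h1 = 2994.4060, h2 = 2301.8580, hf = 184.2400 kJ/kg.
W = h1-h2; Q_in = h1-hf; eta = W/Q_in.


W = 692.5480 kJ/kg
Q_in = 2810.1660 kJ/kg
eta = 0.2464 = 24.6444%

eta = 24.6444%


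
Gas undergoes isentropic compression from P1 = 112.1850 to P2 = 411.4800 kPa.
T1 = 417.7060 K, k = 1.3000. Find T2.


(k-1)/k = 0.2308
(P2/P1)^exp = 1.3497
T2 = 417.7060 * 1.3497 = 563.7935 K

563.7935 K


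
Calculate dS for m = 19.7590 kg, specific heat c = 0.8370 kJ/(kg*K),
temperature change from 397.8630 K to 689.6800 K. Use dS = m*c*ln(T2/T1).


T2/T1 = 1.7335
ln(T2/T1) = 0.5501
dS = 19.7590 * 0.8370 * 0.5501 = 9.0980 kJ/K

9.0980 kJ/K


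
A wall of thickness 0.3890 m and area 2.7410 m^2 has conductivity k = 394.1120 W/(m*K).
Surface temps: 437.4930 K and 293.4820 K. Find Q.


dT = 144.0110 K
Q = 394.1120 * 2.7410 * 144.0110 / 0.3890 = 399921.5057 W

399921.5057 W


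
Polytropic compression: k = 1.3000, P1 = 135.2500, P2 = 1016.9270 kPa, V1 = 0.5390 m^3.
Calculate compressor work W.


(k-1)/k = 0.2308
(P2/P1)^exp = 1.5929
W = 4.3333 * 135.2500 * 0.5390 * (1.5929 - 1) = 187.2971 kJ

187.2971 kJ


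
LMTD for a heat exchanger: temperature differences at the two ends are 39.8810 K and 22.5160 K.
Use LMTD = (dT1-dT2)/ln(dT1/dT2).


dT1/dT2 = 1.7712
ln(dT1/dT2) = 0.5717
LMTD = 17.3650 / 0.5717 = 30.3757 K

30.3757 K


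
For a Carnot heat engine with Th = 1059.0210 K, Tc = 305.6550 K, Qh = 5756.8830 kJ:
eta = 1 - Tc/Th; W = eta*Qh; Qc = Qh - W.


eta = 1 - 305.6550/1059.0210 = 0.7114
W = 0.7114 * 5756.8830 = 4095.3295 kJ
Qc = 5756.8830 - 4095.3295 = 1661.5535 kJ

eta = 71.1380%, W = 4095.3295 kJ, Qc = 1661.5535 kJ


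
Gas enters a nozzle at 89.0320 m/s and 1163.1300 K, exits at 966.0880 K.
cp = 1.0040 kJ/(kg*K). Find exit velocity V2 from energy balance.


dT = 197.0420 K
2*cp*1000*dT = 395660.3360
V1^2 = 7926.6970
V2 = sqrt(403587.0330) = 635.2850 m/s

635.2850 m/s


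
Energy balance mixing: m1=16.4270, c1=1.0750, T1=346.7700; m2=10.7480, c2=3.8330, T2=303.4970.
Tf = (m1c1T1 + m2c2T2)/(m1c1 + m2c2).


num = 18626.8115
den = 58.8561
Tf = 316.4805 K

316.4805 K


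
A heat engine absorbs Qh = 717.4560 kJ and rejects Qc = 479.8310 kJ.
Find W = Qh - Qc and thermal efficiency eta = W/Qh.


W = 717.4560 - 479.8310 = 237.6250 kJ
eta = 237.6250 / 717.4560 = 0.3312 = 33.1205%

W = 237.6250 kJ, eta = 33.1205%


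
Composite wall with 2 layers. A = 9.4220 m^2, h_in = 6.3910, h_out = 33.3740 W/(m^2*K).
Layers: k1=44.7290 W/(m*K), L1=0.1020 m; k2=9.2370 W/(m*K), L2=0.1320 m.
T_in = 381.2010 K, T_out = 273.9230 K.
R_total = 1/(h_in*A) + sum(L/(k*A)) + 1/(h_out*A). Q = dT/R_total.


R_conv_in = 1/(6.3910*9.4220) = 0.0166
R_1 = 0.1020/(44.7290*9.4220) = 0.0002
R_2 = 0.1320/(9.2370*9.4220) = 0.0015
R_conv_out = 1/(33.3740*9.4220) = 0.0032
R_total = 0.0215 K/W
Q = 107.2780 / 0.0215 = 4979.0750 W

R_total = 0.0215 K/W, Q = 4979.0750 W


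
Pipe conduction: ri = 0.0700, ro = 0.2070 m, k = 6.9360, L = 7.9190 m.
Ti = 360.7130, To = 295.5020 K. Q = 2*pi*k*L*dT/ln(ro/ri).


dT = 65.2110 K
ln(ro/ri) = 1.0842
Q = 2*pi*6.9360*7.9190*65.2110 / 1.0842 = 20756.8439 W

20756.8439 W


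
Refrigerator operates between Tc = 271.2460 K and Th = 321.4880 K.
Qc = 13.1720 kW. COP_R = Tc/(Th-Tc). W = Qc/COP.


COP = 271.2460 / 50.2420 = 5.3988
W = 13.1720 / 5.3988 = 2.4398 kW

COP = 5.3988, W = 2.4398 kW


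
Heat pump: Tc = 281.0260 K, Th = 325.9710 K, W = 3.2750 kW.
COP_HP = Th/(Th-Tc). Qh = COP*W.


COP = 325.9710 / 44.9450 = 7.2527
Qh = 7.2527 * 3.2750 = 23.7525 kW

COP = 7.2527, Qh = 23.7525 kW


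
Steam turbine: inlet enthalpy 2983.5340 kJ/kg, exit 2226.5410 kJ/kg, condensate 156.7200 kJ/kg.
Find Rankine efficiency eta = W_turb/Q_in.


W = 756.9930 kJ/kg
Q_in = 2826.8140 kJ/kg
eta = 0.2678 = 26.7790%

eta = 26.7790%


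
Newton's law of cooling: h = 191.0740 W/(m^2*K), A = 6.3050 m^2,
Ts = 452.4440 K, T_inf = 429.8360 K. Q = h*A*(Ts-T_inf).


dT = 22.6080 K
Q = 191.0740 * 6.3050 * 22.6080 = 27236.3453 W

27236.3453 W


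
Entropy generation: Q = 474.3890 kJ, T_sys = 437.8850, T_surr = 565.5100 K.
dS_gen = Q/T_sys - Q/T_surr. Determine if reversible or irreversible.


dS_sys = 474.3890/437.8850 = 1.0834 kJ/K
dS_surr = -474.3890/565.5100 = -0.8389 kJ/K
dS_gen = 1.0834 - 0.8389 = 0.2445 kJ/K (irreversible)

dS_gen = 0.2445 kJ/K, irreversible


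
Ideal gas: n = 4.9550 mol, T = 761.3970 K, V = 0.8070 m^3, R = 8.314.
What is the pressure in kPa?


P = nRT/V = 4.9550 * 8.314 * 761.3970 / 0.8070
= 31366.4118 / 0.8070 = 38867.9205 Pa = 38.8679 kPa

38.8679 kPa


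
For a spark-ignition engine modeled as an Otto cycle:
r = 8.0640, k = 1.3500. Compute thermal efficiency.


r^(k-1) = 2.0763
eta = 1 - 1/2.0763 = 0.5184 = 51.8377%

51.8377%


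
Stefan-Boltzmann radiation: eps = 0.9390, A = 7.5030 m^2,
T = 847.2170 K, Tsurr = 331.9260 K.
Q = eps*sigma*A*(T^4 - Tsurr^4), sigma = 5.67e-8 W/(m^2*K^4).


T^4 = 5.1520e+11
Tsurr^4 = 1.2139e+10
Q = 0.9390 * 5.67e-8 * 7.5030 * 5.0306e+11 = 200959.0351 W

200959.0351 W


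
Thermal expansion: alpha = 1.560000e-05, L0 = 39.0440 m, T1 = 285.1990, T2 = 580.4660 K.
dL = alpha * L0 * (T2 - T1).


dT = 295.2670 K
dL = 1.560000e-05 * 39.0440 * 295.2670 = 0.179843 m
L_final = 39.223843 m

dL = 0.179843 m


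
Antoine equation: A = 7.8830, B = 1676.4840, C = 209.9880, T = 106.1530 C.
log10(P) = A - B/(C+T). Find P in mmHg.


C+T = 316.1410
B/(C+T) = 5.3030
log10(P) = 7.8830 - 5.3030 = 2.5800
P = 10^2.5800 = 380.2219 mmHg

380.2219 mmHg


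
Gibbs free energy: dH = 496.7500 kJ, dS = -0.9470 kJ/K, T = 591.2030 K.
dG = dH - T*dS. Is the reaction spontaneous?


T*dS = 591.2030 * -0.9470 = -559.8692 kJ
dG = 496.7500 + 559.8692 = 1056.6192 kJ (non-spontaneous)

dG = 1056.6192 kJ, non-spontaneous


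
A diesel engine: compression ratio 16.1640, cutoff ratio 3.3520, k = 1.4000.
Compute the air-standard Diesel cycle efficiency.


r^(k-1) = 3.0438
rc^k = 5.4378
eta = 0.5572 = 55.7222%

55.7222%


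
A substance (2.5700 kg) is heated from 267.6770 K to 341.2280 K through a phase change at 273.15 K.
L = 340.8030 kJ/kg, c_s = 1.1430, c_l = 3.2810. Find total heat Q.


Q1 (sensible, solid) = 2.5700 * 1.1430 * 5.4730 = 16.0770 kJ
Q2 (latent) = 2.5700 * 340.8030 = 875.8637 kJ
Q3 (sensible, liquid) = 2.5700 * 3.2810 * 68.0780 = 574.0453 kJ
Q_total = 1465.9860 kJ

1465.9860 kJ


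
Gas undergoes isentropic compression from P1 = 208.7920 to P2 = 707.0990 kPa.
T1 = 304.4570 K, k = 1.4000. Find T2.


(k-1)/k = 0.2857
(P2/P1)^exp = 1.4170
T2 = 304.4570 * 1.4170 = 431.4076 K

431.4076 K


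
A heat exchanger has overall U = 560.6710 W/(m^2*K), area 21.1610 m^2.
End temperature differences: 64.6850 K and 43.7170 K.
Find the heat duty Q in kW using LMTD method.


LMTD = 53.5182 K
Q = 560.6710 * 21.1610 * 53.5182 = 634958.5856 W = 634.9586 kW

634.9586 kW


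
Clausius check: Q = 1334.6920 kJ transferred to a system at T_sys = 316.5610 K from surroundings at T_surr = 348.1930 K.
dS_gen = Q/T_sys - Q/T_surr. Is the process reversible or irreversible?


dS_sys = 1334.6920/316.5610 = 4.2162 kJ/K
dS_surr = -1334.6920/348.1930 = -3.8332 kJ/K
dS_gen = 4.2162 - 3.8332 = 0.3830 kJ/K (irreversible)

dS_gen = 0.3830 kJ/K, irreversible


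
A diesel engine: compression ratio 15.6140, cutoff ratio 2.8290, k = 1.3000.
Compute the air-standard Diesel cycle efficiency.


r^(k-1) = 2.2806
rc^k = 3.8648
eta = 0.4717 = 47.1704%

47.1704%


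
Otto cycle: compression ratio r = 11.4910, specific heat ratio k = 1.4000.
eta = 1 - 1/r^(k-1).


r^(k-1) = 2.6555
eta = 1 - 1/2.6555 = 0.6234 = 62.3420%

62.3420%


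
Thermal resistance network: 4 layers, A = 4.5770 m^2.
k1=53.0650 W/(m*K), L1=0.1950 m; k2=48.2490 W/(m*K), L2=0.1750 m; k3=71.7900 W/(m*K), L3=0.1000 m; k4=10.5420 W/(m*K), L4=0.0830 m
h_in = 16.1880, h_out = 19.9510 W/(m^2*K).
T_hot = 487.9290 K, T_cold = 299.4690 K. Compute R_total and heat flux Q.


R_conv_in = 1/(16.1880*4.5770) = 0.0135
R_1 = 0.1950/(53.0650*4.5770) = 0.0008
R_2 = 0.1750/(48.2490*4.5770) = 0.0008
R_3 = 0.1000/(71.7900*4.5770) = 0.0003
R_4 = 0.0830/(10.5420*4.5770) = 0.0017
R_conv_out = 1/(19.9510*4.5770) = 0.0110
R_total = 0.0281 K/W
Q = 188.4600 / 0.0281 = 6714.5283 W

R_total = 0.0281 K/W, Q = 6714.5283 W


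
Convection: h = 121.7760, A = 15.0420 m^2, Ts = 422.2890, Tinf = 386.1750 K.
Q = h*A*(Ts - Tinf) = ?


dT = 36.1140 K
Q = 121.7760 * 15.0420 * 36.1140 = 66151.9853 W

66151.9853 W


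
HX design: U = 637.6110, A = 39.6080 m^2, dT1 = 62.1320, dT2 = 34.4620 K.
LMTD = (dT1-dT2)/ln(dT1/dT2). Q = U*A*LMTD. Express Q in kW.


LMTD = 46.9457 K
Q = 637.6110 * 39.6080 * 46.9457 = 1185590.9571 W = 1185.5910 kW

1185.5910 kW


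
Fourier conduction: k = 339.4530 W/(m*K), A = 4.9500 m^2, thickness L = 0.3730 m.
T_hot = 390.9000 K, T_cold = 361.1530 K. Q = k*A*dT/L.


dT = 29.7470 K
Q = 339.4530 * 4.9500 * 29.7470 / 0.3730 = 134004.4411 W

134004.4411 W


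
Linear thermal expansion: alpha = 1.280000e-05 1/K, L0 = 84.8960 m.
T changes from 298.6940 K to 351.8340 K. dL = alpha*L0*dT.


dT = 53.1400 K
dL = 1.280000e-05 * 84.8960 * 53.1400 = 0.057746 m
L_final = 84.953746 m

dL = 0.057746 m


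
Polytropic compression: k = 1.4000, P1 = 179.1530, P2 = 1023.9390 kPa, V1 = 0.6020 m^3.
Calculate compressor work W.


(k-1)/k = 0.2857
(P2/P1)^exp = 1.6455
W = 3.5000 * 179.1530 * 0.6020 * (1.6455 - 1) = 243.6634 kJ

243.6634 kJ


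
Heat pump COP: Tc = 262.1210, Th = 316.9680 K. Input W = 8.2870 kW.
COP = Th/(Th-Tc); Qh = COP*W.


COP = 316.9680 / 54.8470 = 5.7791
Qh = 5.7791 * 8.2870 = 47.8917 kW

COP = 5.7791, Qh = 47.8917 kW


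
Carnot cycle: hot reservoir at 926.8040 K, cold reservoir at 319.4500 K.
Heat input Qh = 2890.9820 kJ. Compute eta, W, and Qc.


eta = 1 - 319.4500/926.8040 = 0.6553
W = 0.6553 * 2890.9820 = 1894.5208 kJ
Qc = 2890.9820 - 1894.5208 = 996.4612 kJ

eta = 65.5321%, W = 1894.5208 kJ, Qc = 996.4612 kJ


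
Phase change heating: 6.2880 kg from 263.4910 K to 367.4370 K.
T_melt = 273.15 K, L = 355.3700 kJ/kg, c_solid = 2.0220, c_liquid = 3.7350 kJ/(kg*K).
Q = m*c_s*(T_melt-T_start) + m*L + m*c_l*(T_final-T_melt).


Q1 (sensible, solid) = 6.2880 * 2.0220 * 9.6590 = 122.8078 kJ
Q2 (latent) = 6.2880 * 355.3700 = 2234.5666 kJ
Q3 (sensible, liquid) = 6.2880 * 3.7350 * 94.2870 = 2214.3943 kJ
Q_total = 4571.7686 kJ

4571.7686 kJ


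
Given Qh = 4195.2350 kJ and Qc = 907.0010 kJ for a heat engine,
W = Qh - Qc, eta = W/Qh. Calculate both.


W = 4195.2350 - 907.0010 = 3288.2340 kJ
eta = 3288.2340 / 4195.2350 = 0.7838 = 78.3802%

W = 3288.2340 kJ, eta = 78.3802%


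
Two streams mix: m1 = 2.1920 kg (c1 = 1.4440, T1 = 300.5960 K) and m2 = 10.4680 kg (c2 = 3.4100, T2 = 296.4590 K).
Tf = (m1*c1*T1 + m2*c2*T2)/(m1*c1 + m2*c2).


num = 11533.8258
den = 38.8611
Tf = 296.7960 K

296.7960 K


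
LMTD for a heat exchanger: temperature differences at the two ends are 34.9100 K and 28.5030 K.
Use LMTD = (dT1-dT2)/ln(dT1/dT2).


dT1/dT2 = 1.2248
ln(dT1/dT2) = 0.2028
LMTD = 6.4070 / 0.2028 = 31.5983 K

31.5983 K


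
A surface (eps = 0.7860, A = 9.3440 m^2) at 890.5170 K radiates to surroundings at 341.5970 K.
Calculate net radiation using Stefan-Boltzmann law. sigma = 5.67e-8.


T^4 = 6.2888e+11
Tsurr^4 = 1.3616e+10
Q = 0.7860 * 5.67e-8 * 9.3440 * 6.1527e+11 = 256212.8403 W

256212.8403 W


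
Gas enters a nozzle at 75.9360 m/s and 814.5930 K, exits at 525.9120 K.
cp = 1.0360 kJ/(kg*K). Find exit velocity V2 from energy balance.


dT = 288.6810 K
2*cp*1000*dT = 598147.0320
V1^2 = 5766.2761
V2 = sqrt(603913.3081) = 777.1186 m/s

777.1186 m/s
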